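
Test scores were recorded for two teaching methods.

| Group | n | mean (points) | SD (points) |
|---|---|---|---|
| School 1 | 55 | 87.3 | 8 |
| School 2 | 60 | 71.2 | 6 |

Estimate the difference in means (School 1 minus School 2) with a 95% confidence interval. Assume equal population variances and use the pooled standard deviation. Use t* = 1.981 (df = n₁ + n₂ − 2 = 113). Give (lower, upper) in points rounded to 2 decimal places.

s_p = √[((n₁−1)s₁² + (n₂−1)s₂²)/(n₁+n₂−2)] = √[(54·8² + 59·6²)/113] = 7.0271.
SE = 7.0271·√(1/55 + 1/60) = 1.3118.
With t* = 1.981, margin = 1.981 × 1.3118 = 2.5987.
x̄₁ − x̄₂ = 87.3 − 71.2 = 16.1000; interval 16.1000 ± 2.5987 = (13.50, 18.70).

(13.50, 18.70)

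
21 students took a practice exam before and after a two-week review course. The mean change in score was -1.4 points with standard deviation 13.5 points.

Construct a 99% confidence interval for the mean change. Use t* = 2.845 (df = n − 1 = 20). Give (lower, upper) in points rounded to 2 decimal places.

Paired design: SE = s_d/√n = 13.5/√21 = 2.9459.
t* = 2.845; margin of error = 2.845 × 2.9459 = 8.3811.
-1.4 ± 8.3811 → (-9.78, 6.98).

(-9.78, 6.98)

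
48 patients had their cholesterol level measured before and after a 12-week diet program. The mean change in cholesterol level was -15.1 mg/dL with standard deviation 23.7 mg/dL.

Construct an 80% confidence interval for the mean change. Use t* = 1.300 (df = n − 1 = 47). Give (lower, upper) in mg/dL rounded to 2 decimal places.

(-19.55, -10.65)

Paired design: SE = s_d/√n = 23.7/√48 = 3.4208.
t* = 1.300; margin of error = 1.300 × 3.4208 = 4.4470.
-15.1 ± 4.4470 → (-19.55, -10.65).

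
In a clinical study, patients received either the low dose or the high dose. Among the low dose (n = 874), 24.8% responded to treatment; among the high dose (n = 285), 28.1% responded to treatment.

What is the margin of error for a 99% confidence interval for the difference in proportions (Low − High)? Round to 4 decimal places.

0.0782

SE₁ = √(p̂₁(1−p̂₁)/n₁) = √(0.2480·0.7520/874) = 0.01461; SE₂ = √(0.2810·0.7190/285) = 0.02663.
Independent samples: SE of the difference = √(SE₁² + SE₂²) = √(0.0002134521 + 0.0007091569) = 0.03037.
z* for 99% confidence is 2.576, so the margin of error is 2.576 × 0.03037 = 0.07823.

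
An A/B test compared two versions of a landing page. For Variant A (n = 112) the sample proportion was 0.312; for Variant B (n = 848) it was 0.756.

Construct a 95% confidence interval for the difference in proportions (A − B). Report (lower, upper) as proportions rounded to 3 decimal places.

SE₁ = √(p̂₁(1−p̂₁)/n₁) = √(0.3120·0.6880/112) = 0.04378; SE₂ = √(0.7560·0.2440/848) = 0.01475.
Independent samples: SE of the difference = √(SE₁² + SE₂²) = √(0.0019166884 + 0.0002175625) = 0.04620.
z* for 95% confidence is 1.960, so the margin of error is 1.960 × 0.04620 = 0.09055.
Point estimate p̂₁ − p̂₂ = 0.3120 − 0.7560 = -0.4440.
-0.4440 ± 0.09055 → (-0.535, -0.353).

(-0.535, -0.353)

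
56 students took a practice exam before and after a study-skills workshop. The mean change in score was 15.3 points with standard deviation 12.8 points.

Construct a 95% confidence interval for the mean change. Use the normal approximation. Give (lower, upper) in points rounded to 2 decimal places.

(11.95, 18.65)

Paired design: SE = s_d/√n = 12.8/√56 = 1.7105.
z* = 1.960; margin of error = 1.960 × 1.7105 = 3.3526.
15.3 ± 3.3526 → (11.95, 18.65).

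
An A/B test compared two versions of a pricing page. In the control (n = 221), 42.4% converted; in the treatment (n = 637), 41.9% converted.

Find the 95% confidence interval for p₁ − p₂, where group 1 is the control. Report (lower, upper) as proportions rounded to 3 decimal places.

(-0.071, 0.081)

SE₁ = √(p̂₁(1−p̂₁)/n₁) = √(0.4240·0.5760/221) = 0.03324; SE₂ = √(0.4190·0.5810/637) = 0.01955.
Independent samples: SE of the difference = √(SE₁² + SE₂²) = √(0.0011048976 + 0.0003822025) = 0.03856.
z* for 95% confidence is 1.960, so the margin of error is 1.960 × 0.03856 = 0.07558.
Point estimate p̂₁ − p̂₂ = 0.4240 − 0.4190 = 0.0050.
0.0050 ± 0.07558 → (-0.071, 0.081).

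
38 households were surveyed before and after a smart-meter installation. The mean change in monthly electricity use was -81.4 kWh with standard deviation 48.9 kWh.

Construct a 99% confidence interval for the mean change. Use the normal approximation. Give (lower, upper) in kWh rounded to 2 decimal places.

(-101.83, -60.97)

This is a matched-pairs design, so SE = s_d/√n = 48.9/√38 = 7.9326.
Margin = 2.576 × 7.9326 = 20.4344; the interval is -81.4 ± 20.4344 = (-101.83, -60.97).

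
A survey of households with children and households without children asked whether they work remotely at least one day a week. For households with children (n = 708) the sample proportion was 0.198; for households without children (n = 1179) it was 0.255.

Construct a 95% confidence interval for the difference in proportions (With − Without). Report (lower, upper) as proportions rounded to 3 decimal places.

Each SE is √(p̂(1−p̂)/n): √(0.1980·0.8020/708) = 0.01498 and √(0.2550·0.7450/1179) = 0.01269.
SE(p̂₁ − p̂₂) = √(SE₁² + SE₂²) = √(0.0002244004 + 0.0001610361) = 0.01963, since the two samples are independent.
At 95% confidence z* = 1.960; margin = 1.960 × 0.01963 = 0.03847.
The difference is 0.1980 − 0.2550 = -0.0570, so the interval is -0.0570 ± 0.03847 = (-0.095, -0.019).

(-0.095, -0.019)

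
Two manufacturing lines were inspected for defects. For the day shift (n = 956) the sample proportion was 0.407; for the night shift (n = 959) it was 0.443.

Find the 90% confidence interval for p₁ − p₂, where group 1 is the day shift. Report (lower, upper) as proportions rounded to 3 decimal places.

SE₁ = √(p̂₁(1−p̂₁)/n₁) = √(0.4070·0.5930/956) = 0.01589; SE₂ = √(0.4430·0.5570/959) = 0.01604.
Independent samples: SE of the difference = √(SE₁² + SE₂²) = √(0.0002524921 + 0.0002572816) = 0.02258.
z* for 90% confidence is 1.645, so the margin of error is 1.645 × 0.02258 = 0.03714.
Point estimate p̂₁ − p̂₂ = 0.4070 − 0.4430 = -0.0360.
-0.0360 ± 0.03714 → (-0.073, 0.001).

(-0.073, 0.001)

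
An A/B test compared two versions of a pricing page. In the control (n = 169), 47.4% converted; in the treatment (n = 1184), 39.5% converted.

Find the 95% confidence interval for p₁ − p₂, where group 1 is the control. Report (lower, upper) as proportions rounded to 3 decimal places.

(-0.001, 0.159)

Each SE is √(p̂(1−p̂)/n): √(0.4740·0.5260/169) = 0.03841 and √(0.3950·0.6050/1184) = 0.01421.
SE(p̂₁ − p̂₂) = √(SE₁² + SE₂²) = √(0.0014753281 + 0.0002019241) = 0.04095, since the two samples are independent.
At 95% confidence z* = 1.960; margin = 1.960 × 0.04095 = 0.08026.
The difference is 0.4740 − 0.3950 = 0.0790, so the interval is 0.0790 ± 0.08026 = (-0.001, 0.159).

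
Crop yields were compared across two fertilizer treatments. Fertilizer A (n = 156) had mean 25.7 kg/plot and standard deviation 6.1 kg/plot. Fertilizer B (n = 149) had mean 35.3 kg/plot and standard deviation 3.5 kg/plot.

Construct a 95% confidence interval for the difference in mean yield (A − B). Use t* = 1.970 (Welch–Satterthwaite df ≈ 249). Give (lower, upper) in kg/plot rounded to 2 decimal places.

(-10.72, -8.48)

Standard errors of each mean: 6.1/√156 = 0.4884 and 3.5/√149 = 0.2867.
SE(x̄₁ − x̄₂) = √(0.4884² + 0.2867²) = 0.5663 for independent samples with unequal variances.
With t* = 1.970, the margin is 1.970 × 0.5663 = 1.1156.
x̄₁ − x̄₂ = 25.7 − 35.3 = -9.6000; the interval is -9.6000 ± 1.1156 = (-10.72, -8.48).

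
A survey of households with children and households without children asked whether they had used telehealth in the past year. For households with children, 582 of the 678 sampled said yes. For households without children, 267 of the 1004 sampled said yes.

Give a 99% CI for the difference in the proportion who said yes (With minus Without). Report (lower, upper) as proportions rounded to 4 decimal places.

p̂₁ = 582/678 = 0.8584 and p̂₂ = 267/1004 = 0.2659.
SE₁ = √(p̂₁(1−p̂₁)/n₁) = √(0.8584·0.1416/678) = 0.01339; SE₂ = √(0.2659·0.7341/1004) = 0.01394.
Independent samples: SE of the difference = √(SE₁² + SE₂²) = √(0.0001792921 + 0.0001943236) = 0.01933.
z* for 99% confidence is 2.576, so the margin of error is 2.576 × 0.01933 = 0.04979.
Point estimate p̂₁ − p̂₂ = 0.8584 − 0.2659 = 0.5925.
0.5925 ± 0.04979 → (0.5427, 0.6423).

(0.5427, 0.6423)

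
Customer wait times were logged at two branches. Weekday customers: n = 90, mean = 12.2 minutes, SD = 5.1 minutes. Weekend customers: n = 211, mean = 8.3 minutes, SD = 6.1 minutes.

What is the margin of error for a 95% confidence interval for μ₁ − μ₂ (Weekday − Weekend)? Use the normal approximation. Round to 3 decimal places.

Per-group SEs: s₁/√n₁ = 5.1/√90 = 0.5376, s₂/√n₂ = 6.1/√211 = 0.4199.
Unpooled SE of the difference: √(0.28901376 + 0.17631601) = 0.6822.
Margin of error = z* · SE = 1.960 × 0.6822 = 1.3371.

1.337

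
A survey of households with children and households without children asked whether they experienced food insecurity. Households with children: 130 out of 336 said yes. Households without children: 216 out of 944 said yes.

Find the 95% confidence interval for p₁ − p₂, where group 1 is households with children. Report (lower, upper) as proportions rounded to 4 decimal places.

(0.0995, 0.2167)

p̂₁ = 130/336 = 0.3869 and p̂₂ = 216/944 = 0.2288.
SE₁ = √(p̂₁(1−p̂₁)/n₁) = √(0.3869·0.6131/336) = 0.02657; SE₂ = √(0.2288·0.7712/944) = 0.01367.
Independent samples: SE of the difference = √(SE₁² + SE₂²) = √(0.0007059649 + 0.0001868689) = 0.02988.
z* for 95% confidence is 1.960, so the margin of error is 1.960 × 0.02988 = 0.05856.
Point estimate p̂₁ − p̂₂ = 0.3869 − 0.2288 = 0.1581.
0.1581 ± 0.05856 → (0.0995, 0.2167).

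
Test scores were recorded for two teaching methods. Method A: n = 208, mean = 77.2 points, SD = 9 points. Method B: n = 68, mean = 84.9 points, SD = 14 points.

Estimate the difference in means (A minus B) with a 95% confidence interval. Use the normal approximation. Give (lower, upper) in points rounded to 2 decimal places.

SE₁ = s₁/√n₁ = 9/√208 = 0.6240; SE₂ = 14/√68 = 1.6977.
Independent samples, unequal variances: SE_diff = √(SE₁² + SE₂²) = √(0.389376 + 2.88218529) = 1.8087.
z* = 1.960, so margin of error = 1.960 × 1.8087 = 3.5451.
Difference in means = 77.2 − 84.9 = -7.7000.
-7.7000 ± 3.5451 → (-11.25, -4.15).

(-11.25, -4.15)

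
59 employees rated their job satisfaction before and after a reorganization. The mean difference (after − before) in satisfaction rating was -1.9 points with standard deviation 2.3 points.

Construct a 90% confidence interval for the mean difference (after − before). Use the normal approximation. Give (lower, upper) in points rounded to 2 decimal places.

(-2.39, -1.41)

Paired design: SE = s_d/√n = 2.3/√59 = 0.2994.
z* = 1.645; margin of error = 1.645 × 0.2994 = 0.4925.
-1.9 ± 0.4925 → (-2.39, -1.41).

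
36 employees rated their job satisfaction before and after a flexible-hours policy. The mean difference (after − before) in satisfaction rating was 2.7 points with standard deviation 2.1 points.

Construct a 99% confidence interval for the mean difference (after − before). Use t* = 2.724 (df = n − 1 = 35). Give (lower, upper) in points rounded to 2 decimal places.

(1.75, 3.65)

Paired design: SE = s_d/√n = 2.1/√36 = 0.3500.
t* = 2.724; margin of error = 2.724 × 0.3500 = 0.9534.
2.7 ± 0.9534 → (1.75, 3.65).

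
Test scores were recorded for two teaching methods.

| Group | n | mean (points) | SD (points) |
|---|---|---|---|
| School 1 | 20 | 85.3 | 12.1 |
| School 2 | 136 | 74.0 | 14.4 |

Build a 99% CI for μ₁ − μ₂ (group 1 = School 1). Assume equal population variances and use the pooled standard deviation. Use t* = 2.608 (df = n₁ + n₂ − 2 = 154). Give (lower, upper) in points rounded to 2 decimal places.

s_p = √[((n₁−1)s₁² + (n₂−1)s₂²)/(n₁+n₂−2)] = √[(19·12.1² + 135·14.4²)/154] = 14.1365.
SE = 14.1365·√(1/20 + 1/136) = 3.3855.
With t* = 2.608, margin = 2.608 × 3.3855 = 8.8294.
x̄₁ − x̄₂ = 85.3 − 74.0 = 11.3000; interval 11.3000 ± 8.8294 = (2.47, 20.13).

(2.47, 20.13)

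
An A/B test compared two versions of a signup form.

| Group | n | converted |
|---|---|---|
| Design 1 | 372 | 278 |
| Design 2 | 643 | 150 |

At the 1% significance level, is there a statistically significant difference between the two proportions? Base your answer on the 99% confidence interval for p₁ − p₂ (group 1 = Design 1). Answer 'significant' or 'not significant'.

significant

Sample proportions: 278/372 = 0.7473, 150/643 = 0.2333.
Each SE is √(p̂(1−p̂)/n): √(0.7473·0.2527/372) = 0.02253 and √(0.2333·0.7667/643) = 0.01668.
SE(p̂₁ − p̂₂) = √(SE₁² + SE₂²) = √(0.0005076009 + 0.0002782224) = 0.02803, since the two samples are independent.
At 99% confidence z* = 2.576; margin = 2.576 × 0.02803 = 0.07221.
The difference is 0.7473 − 0.2333 = 0.5140, so the interval is 0.5140 ± 0.07221 = (0.44179, 0.58621).
The interval (0.44179, 0.58621) does not contain 0, so the difference is significant.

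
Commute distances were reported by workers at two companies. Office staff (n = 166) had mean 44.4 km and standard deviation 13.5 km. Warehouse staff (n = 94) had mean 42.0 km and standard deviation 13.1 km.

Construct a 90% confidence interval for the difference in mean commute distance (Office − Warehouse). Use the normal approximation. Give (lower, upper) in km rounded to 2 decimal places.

SE₁ = s₁/√n₁ = 13.5/√166 = 1.0478; SE₂ = 13.1/√94 = 1.3512.
Independent samples, unequal variances: SE_diff = √(SE₁² + SE₂²) = √(1.09788484 + 1.82574144) = 1.7099.
z* = 1.645, so margin of error = 1.645 × 1.7099 = 2.8128.
Difference in means = 44.4 − 42.0 = 2.4000.
2.4000 ± 2.8128 → (-0.41, 5.21).

(-0.41, 5.21)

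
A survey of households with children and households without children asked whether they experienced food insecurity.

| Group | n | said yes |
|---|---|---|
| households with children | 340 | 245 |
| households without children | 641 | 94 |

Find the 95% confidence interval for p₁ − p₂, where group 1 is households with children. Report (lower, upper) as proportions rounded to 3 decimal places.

First, p̂₁ = 245/340 = 0.7206; p̂₂ = 94/641 = 0.1466.
The two standard errors are √(0.7206×0.2794/340) = 0.02433 and √(0.1466×0.8534/641) = 0.01397.
Because the samples are independent, SE_diff = √(0.02433² + 0.01397²) = 0.02806.
Using z* = 1.960 for 95%, ME = 1.960 × 0.02806 = 0.05500.
p̂₁ − p̂₂ = 0.5740; interval 0.5740 ± 0.05500 gives (0.519, 0.629).

(0.519, 0.629)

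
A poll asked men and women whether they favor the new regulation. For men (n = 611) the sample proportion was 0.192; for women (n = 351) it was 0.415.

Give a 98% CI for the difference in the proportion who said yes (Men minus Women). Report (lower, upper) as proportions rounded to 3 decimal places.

SE₁ = √(p̂₁(1−p̂₁)/n₁) = √(0.1920·0.8080/611) = 0.01593; SE₂ = √(0.4150·0.5850/351) = 0.02630.
Independent samples: SE of the difference = √(SE₁² + SE₂²) = √(0.0002537649 + 0.00069169) = 0.03075.
z* for 98% confidence is 2.326, so the margin of error is 2.326 × 0.03075 = 0.07152.
Point estimate p̂₁ − p̂₂ = 0.1920 − 0.4150 = -0.2230.
-0.2230 ± 0.07152 → (-0.295, -0.151).

(-0.295, -0.151)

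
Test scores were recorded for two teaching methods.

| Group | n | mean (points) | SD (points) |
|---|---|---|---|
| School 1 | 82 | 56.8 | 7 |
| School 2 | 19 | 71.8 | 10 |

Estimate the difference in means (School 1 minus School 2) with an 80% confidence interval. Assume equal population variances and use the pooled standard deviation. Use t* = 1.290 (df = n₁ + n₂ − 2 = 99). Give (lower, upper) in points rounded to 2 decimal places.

(-17.51, -12.49)

s_p = √[((n₁−1)s₁² + (n₂−1)s₂²)/(n₁+n₂−2)] = √[(81·7² + 18·10²)/99] = 7.6337.
SE = 7.6337·√(1/82 + 1/19) = 1.9436.
With t* = 1.290, margin = 1.290 × 1.9436 = 2.5072.
x̄₁ − x̄₂ = 56.8 − 71.8 = -15.0000; interval -15.0000 ± 2.5072 = (-17.51, -12.49).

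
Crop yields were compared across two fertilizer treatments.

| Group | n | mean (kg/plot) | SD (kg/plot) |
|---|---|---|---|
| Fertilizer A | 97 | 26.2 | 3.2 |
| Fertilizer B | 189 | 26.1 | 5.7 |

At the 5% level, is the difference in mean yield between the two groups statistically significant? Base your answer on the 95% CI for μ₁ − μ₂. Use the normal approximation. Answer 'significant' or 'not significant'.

not significant

SE₁ = s₁/√n₁ = 3.2/√97 = 0.3249; SE₂ = 5.7/√189 = 0.4146.
Independent samples, unequal variances: SE_diff = √(SE₁² + SE₂²) = √(0.10556001 + 0.17189316) = 0.5267.
z* = 1.960, so margin of error = 1.960 × 0.5267 = 1.0323.
Difference in means = 26.2 − 26.1 = 0.1000.
0.1000 ± 1.0323 → (-0.9323, 1.1323).
The interval (-0.9323, 1.1323) contains 0, so the difference is not significant.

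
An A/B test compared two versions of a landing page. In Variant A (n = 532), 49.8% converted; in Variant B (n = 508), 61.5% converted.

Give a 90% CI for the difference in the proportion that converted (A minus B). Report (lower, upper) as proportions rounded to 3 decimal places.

(-0.167, -0.067)

The two standard errors are √(0.4980×0.5020/532) = 0.02168 and √(0.6150×0.3850/508) = 0.02159.
Because the samples are independent, SE_diff = √(0.02168² + 0.02159²) = 0.03060.
Using z* = 1.645 for 90%, ME = 1.645 × 0.03060 = 0.05034.
p̂₁ − p̂₂ = -0.1170; interval -0.1170 ± 0.05034 gives (-0.167, -0.067).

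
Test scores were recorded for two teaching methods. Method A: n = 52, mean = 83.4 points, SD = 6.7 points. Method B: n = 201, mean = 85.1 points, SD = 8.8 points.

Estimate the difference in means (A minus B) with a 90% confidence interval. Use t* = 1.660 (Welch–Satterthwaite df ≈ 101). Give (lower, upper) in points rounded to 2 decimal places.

Standard errors of each mean: 6.7/√52 = 0.9291 and 8.8/√201 = 0.6207.
SE(x̄₁ − x̄₂) = √(0.9291² + 0.6207²) = 1.1174 for independent samples with unequal variances.
With t* = 1.660, the margin is 1.660 × 1.1174 = 1.8549.
x̄₁ − x̄₂ = 83.4 − 85.1 = -1.7000; the interval is -1.7000 ± 1.8549 = (-3.55, 0.15).

(-3.55, 0.15)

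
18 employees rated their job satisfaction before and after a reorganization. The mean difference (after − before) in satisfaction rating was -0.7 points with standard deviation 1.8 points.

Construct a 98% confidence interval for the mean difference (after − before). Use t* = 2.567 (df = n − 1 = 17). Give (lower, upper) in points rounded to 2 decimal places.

Paired design: SE = s_d/√n = 1.8/√18 = 0.4243.
t* = 2.567; margin of error = 2.567 × 0.4243 = 1.0892.
-0.7 ± 1.0892 → (-1.79, 0.39).

(-1.79, 0.39)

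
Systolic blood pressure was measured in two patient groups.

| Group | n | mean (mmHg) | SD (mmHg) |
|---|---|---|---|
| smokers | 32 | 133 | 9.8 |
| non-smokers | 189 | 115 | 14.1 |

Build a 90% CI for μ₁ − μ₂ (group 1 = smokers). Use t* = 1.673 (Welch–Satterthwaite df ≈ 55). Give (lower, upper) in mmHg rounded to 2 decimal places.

(14.63, 21.37)

Per-group SEs: s₁/√n₁ = 9.8/√32 = 1.7324, s₂/√n₂ = 14.1/√189 = 1.0256.
Unpooled SE of the difference: √(3.00120976 + 1.05185536) = 2.0132.
Margin of error = t* · SE = 1.673 × 2.0132 = 3.3681.
x̄₁ − x̄₂ = 133 − 115 = 18.0000.
CI: 18.0000 ± 3.3681 = (14.63, 21.37).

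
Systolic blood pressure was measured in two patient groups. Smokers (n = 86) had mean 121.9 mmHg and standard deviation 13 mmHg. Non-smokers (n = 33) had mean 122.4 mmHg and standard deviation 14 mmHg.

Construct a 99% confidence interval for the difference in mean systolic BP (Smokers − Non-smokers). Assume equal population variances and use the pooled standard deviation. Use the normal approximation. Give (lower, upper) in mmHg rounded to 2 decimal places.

(-7.51, 6.51)

Pooled variance s_p² = [85·13² + 32·14²] / (86+33−2) = 176.3846, so s_p = 13.2810.
SE_diff = s_p·√(1/n₁ + 1/n₂) = 13.2810·√(1/86 + 1/33) = 2.7196.
z* = 2.576; margin = 2.576 × 2.7196 = 7.0057.
Difference = 121.9 − 122.4 = -0.5000.
-0.5000 ± 7.0057 → (-7.51, 6.51).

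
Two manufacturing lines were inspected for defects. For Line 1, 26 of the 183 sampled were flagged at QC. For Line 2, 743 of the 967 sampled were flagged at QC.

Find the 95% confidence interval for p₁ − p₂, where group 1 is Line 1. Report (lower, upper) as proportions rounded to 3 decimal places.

First, p̂₁ = 26/183 = 0.1421; p̂₂ = 743/967 = 0.7684.
The two standard errors are √(0.1421×0.8579/183) = 0.02581 and √(0.7684×0.2316/967) = 0.01357.
Because the samples are independent, SE_diff = √(0.02581² + 0.01357²) = 0.02916.
Using z* = 1.960 for 95%, ME = 1.960 × 0.02916 = 0.05715.
p̂₁ − p̂₂ = -0.6263; interval -0.6263 ± 0.05715 gives (-0.683, -0.569).

(-0.683, -0.569)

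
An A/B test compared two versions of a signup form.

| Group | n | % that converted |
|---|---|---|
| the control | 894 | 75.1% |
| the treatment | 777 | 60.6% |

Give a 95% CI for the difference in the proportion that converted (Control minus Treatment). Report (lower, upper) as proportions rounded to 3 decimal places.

SE₁ = √(p̂₁(1−p̂₁)/n₁) = √(0.7510·0.2490/894) = 0.01446; SE₂ = √(0.6060·0.3940/777) = 0.01753.
Independent samples: SE of the difference = √(SE₁² + SE₂²) = √(0.0002090916 + 0.0003073009) = 0.02272.
z* for 95% confidence is 1.960, so the margin of error is 1.960 × 0.02272 = 0.04453.
Point estimate p̂₁ − p̂₂ = 0.7510 − 0.6060 = 0.1450.
0.1450 ± 0.04453 → (0.100, 0.190).

(0.100, 0.190)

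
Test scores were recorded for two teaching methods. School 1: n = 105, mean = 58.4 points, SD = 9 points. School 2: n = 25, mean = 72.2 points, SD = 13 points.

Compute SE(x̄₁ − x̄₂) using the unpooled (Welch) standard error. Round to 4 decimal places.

2.7443

SE₁ = s₁/√n₁ = 9/√105 = 0.8783; SE₂ = 13/√25 = 2.6000.
Independent samples, unequal variances: SE_diff = √(SE₁² + SE₂²) = √(0.77141089 + 6.76) = 2.7443.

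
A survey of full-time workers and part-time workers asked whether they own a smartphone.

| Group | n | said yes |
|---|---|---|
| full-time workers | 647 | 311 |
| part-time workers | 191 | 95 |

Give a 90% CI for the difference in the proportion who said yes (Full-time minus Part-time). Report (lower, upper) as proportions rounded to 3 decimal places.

(-0.084, 0.051)

Sample proportions: 311/647 = 0.4807, 95/191 = 0.4974.
Each SE is √(p̂(1−p̂)/n): √(0.4807·0.5193/647) = 0.01964 and √(0.4974·0.5026/191) = 0.03618.
SE(p̂₁ − p̂₂) = √(SE₁² + SE₂²) = √(0.0003857296 + 0.0013089924) = 0.04117, since the two samples are independent.
At 90% confidence z* = 1.645; margin = 1.645 × 0.04117 = 0.06772.
The difference is 0.4807 − 0.4974 = -0.0167, so the interval is -0.0167 ± 0.06772 = (-0.084, 0.051).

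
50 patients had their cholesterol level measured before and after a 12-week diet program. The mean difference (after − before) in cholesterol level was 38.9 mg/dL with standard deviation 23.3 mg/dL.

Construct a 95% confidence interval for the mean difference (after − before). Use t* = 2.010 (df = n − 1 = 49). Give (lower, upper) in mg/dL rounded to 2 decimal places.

This is a matched-pairs design, so SE = s_d/√n = 23.3/√50 = 3.2951.
Margin = 2.010 × 3.2951 = 6.6232; the interval is 38.9 ± 6.6232 = (32.28, 45.52).

(32.28, 45.52)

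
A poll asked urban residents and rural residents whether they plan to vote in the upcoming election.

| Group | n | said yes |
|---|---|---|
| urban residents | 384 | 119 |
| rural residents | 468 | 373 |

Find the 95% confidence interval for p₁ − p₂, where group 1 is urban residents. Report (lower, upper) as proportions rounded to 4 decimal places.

Sample proportions: 119/384 = 0.3099, 373/468 = 0.7970.
Each SE is √(p̂(1−p̂)/n): √(0.3099·0.6901/384) = 0.02360 and √(0.7970·0.2030/468) = 0.01859.
SE(p̂₁ − p̂₂) = √(SE₁² + SE₂²) = √(0.00055696 + 0.0003455881) = 0.03004, since the two samples are independent.
At 95% confidence z* = 1.960; margin = 1.960 × 0.03004 = 0.05888.
The difference is 0.3099 − 0.7970 = -0.4871, so the interval is -0.4871 ± 0.05888 = (-0.5460, -0.4282).

(-0.5460, -0.4282)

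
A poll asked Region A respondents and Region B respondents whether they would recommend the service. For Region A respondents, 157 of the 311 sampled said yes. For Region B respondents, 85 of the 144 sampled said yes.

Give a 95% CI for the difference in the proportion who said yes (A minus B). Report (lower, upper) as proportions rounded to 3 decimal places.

First, p̂₁ = 157/311 = 0.5048; p̂₂ = 85/144 = 0.5903.
The two standard errors are √(0.5048×0.4952/311) = 0.02835 and √(0.5903×0.4097/144) = 0.04098.
Because the samples are independent, SE_diff = √(0.02835² + 0.04098²) = 0.04983.
Using z* = 1.960 for 95%, ME = 1.960 × 0.04983 = 0.09767.
p̂₁ − p̂₂ = -0.0855; interval -0.0855 ± 0.09767 gives (-0.183, 0.012).

(-0.183, 0.012)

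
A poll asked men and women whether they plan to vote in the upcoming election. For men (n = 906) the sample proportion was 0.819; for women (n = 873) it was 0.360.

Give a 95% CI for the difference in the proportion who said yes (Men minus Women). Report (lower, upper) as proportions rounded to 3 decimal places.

The two standard errors are √(0.8190×0.1810/906) = 0.01279 and √(0.3600×0.6400/873) = 0.01625.
Because the samples are independent, SE_diff = √(0.01279² + 0.01625²) = 0.02068.
Using z* = 1.960 for 95%, ME = 1.960 × 0.02068 = 0.04053.
p̂₁ − p̂₂ = 0.4590; interval 0.4590 ± 0.04053 gives (0.418, 0.500).

(0.418, 0.500)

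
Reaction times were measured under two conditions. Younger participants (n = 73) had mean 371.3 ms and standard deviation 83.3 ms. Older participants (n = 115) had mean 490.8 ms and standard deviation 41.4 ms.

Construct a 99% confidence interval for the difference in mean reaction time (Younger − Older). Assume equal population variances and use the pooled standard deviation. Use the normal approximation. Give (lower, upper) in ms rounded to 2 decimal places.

(-143.06, -95.94)

Pooled variance s_p² = [72·83.3² + 114·41.4²] / (73+115−2) = 3736.5135, so s_p = 61.1270.
SE_diff = s_p·√(1/n₁ + 1/n₂) = 61.1270·√(1/73 + 1/115) = 9.1475.
z* = 2.576; margin = 2.576 × 9.1475 = 23.5640.
Difference = 371.3 − 490.8 = -119.5000.
-119.5000 ± 23.5640 → (-143.06, -95.94).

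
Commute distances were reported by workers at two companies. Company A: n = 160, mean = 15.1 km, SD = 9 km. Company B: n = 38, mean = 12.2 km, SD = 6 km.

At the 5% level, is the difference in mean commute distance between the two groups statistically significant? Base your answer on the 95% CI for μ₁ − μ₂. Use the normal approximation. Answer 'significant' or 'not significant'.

significant

Per-group SEs: s₁/√n₁ = 9/√160 = 0.7115, s₂/√n₂ = 6/√38 = 0.9733.
Unpooled SE of the difference: √(0.50623225 + 0.94731289) = 1.2056.
Margin of error = z* · SE = 1.960 × 1.2056 = 2.3630.
x̄₁ − x̄₂ = 15.1 − 12.2 = 2.9000.
CI: 2.9000 ± 2.3630 = (0.5370, 5.2630).
The interval (0.5370, 5.2630) does not contain 0, so the difference is significant.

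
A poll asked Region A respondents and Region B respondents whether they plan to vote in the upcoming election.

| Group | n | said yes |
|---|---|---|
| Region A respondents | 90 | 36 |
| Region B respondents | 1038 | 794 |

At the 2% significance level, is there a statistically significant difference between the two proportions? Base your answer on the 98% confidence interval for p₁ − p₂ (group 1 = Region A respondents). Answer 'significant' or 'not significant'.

significant

First, p̂₁ = 36/90 = 0.4000; p̂₂ = 794/1038 = 0.7649.
The two standard errors are √(0.4000×0.6000/90) = 0.05164 and √(0.7649×0.2351/1038) = 0.01316.
Because the samples are independent, SE_diff = √(0.05164² + 0.01316²) = 0.05329.
Using z* = 2.326 for 98%, ME = 2.326 × 0.05329 = 0.12395.
p̂₁ − p̂₂ = -0.3649; interval -0.3649 ± 0.12395 gives (-0.48885, -0.24095).
The interval (-0.48885, -0.24095) does not contain 0, so the difference is significant.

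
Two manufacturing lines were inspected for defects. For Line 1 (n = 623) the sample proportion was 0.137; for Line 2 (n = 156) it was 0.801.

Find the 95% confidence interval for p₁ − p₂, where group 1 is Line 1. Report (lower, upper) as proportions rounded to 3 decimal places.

(-0.732, -0.596)

Each SE is √(p̂(1−p̂)/n): √(0.1370·0.8630/623) = 0.01378 and √(0.8010·0.1990/156) = 0.03197.
SE(p̂₁ − p̂₂) = √(SE₁² + SE₂²) = √(0.0001898884 + 0.0010220809) = 0.03481, since the two samples are independent.
At 95% confidence z* = 1.960; margin = 1.960 × 0.03481 = 0.06823.
The difference is 0.1370 − 0.8010 = -0.6640, so the interval is -0.6640 ± 0.06823 = (-0.732, -0.596).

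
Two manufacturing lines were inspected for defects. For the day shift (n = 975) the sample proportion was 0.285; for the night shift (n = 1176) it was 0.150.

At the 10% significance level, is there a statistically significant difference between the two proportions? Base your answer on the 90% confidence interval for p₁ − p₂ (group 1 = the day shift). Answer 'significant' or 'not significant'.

significant

SE₁ = √(p̂₁(1−p̂₁)/n₁) = √(0.2850·0.7150/975) = 0.01446; SE₂ = √(0.1500·0.8500/1176) = 0.01041.
Independent samples: SE of the difference = √(SE₁² + SE₂²) = √(0.0002090916 + 0.0001083681) = 0.01782.
z* for 90% confidence is 1.645, so the margin of error is 1.645 × 0.01782 = 0.02931.
Point estimate p̂₁ − p̂₂ = 0.2850 − 0.1500 = 0.1350.
0.1350 ± 0.02931 → (0.10569, 0.16431).
The interval (0.10569, 0.16431) does not contain 0, so the difference is significant.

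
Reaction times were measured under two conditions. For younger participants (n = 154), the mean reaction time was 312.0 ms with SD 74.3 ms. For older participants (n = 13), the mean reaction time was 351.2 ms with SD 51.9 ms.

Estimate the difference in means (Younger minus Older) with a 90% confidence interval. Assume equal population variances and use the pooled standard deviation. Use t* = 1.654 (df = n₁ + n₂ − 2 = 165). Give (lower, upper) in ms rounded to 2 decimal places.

Pooled variance s_p² = [153·74.3² + 12·51.9²] / (154+13−2) = 5314.8987, so s_p = 72.9034.
SE_diff = s_p·√(1/n₁ + 1/n₂) = 72.9034·√(1/154 + 1/13) = 21.0559.
t* = 1.654; margin = 1.654 × 21.0559 = 34.8265.
Difference = 312.0 − 351.2 = -39.2000.
-39.2000 ± 34.8265 → (-74.03, -4.37).

(-74.03, -4.37)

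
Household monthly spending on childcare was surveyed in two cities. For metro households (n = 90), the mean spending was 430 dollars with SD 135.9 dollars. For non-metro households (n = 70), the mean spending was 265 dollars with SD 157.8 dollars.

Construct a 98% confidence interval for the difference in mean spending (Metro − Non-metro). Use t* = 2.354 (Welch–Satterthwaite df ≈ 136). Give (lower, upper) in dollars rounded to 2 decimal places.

Standard errors of each mean: 135.9/√90 = 14.3251 and 157.8/√70 = 18.8607.
SE(x̄₁ − x̄₂) = √(14.3251² + 18.8607²) = 23.6841 for independent samples with unequal variances.
With t* = 2.354, the margin is 2.354 × 23.6841 = 55.7524.
x̄₁ − x̄₂ = 430 − 265 = 165.0000; the interval is 165.0000 ± 55.7524 = (109.25, 220.75).

(109.25, 220.75)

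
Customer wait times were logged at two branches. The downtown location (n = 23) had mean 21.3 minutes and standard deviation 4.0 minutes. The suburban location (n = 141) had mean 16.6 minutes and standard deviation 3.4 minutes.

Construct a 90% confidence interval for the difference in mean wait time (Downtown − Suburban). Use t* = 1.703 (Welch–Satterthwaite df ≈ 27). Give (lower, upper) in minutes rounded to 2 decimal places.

(3.20, 6.20)

Standard errors of each mean: 4.0/√23 = 0.8341 and 3.4/√141 = 0.2863.
SE(x̄₁ − x̄₂) = √(0.8341² + 0.2863²) = 0.8819 for independent samples with unequal variances.
With t* = 1.703, the margin is 1.703 × 0.8819 = 1.5019.
x̄₁ − x̄₂ = 21.3 − 16.6 = 4.7000; the interval is 4.7000 ± 1.5019 = (3.20, 6.20).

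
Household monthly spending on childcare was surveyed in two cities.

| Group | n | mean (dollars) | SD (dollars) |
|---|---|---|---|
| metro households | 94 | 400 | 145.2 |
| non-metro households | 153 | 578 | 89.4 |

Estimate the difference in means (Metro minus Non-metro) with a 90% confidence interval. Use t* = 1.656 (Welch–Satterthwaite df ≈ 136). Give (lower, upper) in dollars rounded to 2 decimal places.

SE₁ = s₁/√n₁ = 145.2/√94 = 14.9762; SE₂ = 89.4/√153 = 7.2276.
Independent samples, unequal variances: SE_diff = √(SE₁² + SE₂²) = √(224.28656644 + 52.23820176) = 16.6290.
t* = 1.656, so margin of error = 1.656 × 16.6290 = 27.5376.
Difference in means = 400 − 578 = -178.0000.
-178.0000 ± 27.5376 → (-205.54, -150.46).

(-205.54, -150.46)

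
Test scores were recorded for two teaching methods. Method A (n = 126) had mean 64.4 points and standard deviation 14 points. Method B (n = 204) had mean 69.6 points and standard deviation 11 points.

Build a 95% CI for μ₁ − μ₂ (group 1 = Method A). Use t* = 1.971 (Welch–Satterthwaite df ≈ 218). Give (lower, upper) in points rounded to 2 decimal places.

(-8.09, -2.31)

Per-group SEs: s₁/√n₁ = 14/√126 = 1.2472, s₂/√n₂ = 11/√204 = 0.7702.
Unpooled SE of the difference: √(1.55550784 + 0.59320804) = 1.4658.
Margin of error = t* · SE = 1.971 × 1.4658 = 2.8891.
x̄₁ − x̄₂ = 64.4 − 69.6 = -5.2000.
CI: -5.2000 ± 2.8891 = (-8.09, -2.31).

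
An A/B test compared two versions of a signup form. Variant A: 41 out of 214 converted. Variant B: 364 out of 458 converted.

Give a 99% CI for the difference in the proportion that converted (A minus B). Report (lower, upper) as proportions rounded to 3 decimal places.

(-0.688, -0.519)

p̂₁ = 41/214 = 0.1916 and p̂₂ = 364/458 = 0.7948.
SE₁ = √(p̂₁(1−p̂₁)/n₁) = √(0.1916·0.8084/214) = 0.02690; SE₂ = √(0.7948·0.2052/458) = 0.01887.
Independent samples: SE of the difference = √(SE₁² + SE₂²) = √(0.00072361 + 0.0003560769) = 0.03286.
z* for 99% confidence is 2.576, so the margin of error is 2.576 × 0.03286 = 0.08465.
Point estimate p̂₁ − p̂₂ = 0.1916 − 0.7948 = -0.6032.
-0.6032 ± 0.08465 → (-0.688, -0.519).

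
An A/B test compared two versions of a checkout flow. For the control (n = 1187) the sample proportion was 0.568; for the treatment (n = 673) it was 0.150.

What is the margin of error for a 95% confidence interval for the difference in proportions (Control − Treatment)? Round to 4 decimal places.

The two standard errors are √(0.5680×0.4320/1187) = 0.01438 and √(0.1500×0.8500/673) = 0.01376.
Because the samples are independent, SE_diff = √(0.01438² + 0.01376²) = 0.01990.
Using z* = 1.960 for 95%, ME = 1.960 × 0.01990 = 0.03900.

0.0390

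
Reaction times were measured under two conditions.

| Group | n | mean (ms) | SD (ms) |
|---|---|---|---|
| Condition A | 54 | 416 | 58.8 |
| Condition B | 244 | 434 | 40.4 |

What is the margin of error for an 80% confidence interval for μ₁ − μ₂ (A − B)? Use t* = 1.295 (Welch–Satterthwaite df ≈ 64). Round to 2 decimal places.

SE₁ = s₁/√n₁ = 58.8/√54 = 8.0017; SE₂ = 40.4/√244 = 2.5863.
Independent samples, unequal variances: SE_diff = √(SE₁² + SE₂²) = √(64.02720289 + 6.68894769) = 8.4093.
t* = 1.295, so margin of error = 1.295 × 8.4093 = 10.8900.

10.89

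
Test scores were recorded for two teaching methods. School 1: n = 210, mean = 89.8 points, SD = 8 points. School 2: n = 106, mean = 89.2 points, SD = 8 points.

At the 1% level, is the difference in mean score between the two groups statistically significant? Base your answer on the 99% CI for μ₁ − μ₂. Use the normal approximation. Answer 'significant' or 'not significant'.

not significant

SE₁ = s₁/√n₁ = 8/√210 = 0.5521; SE₂ = 8/√106 = 0.7770.
Independent samples, unequal variances: SE_diff = √(SE₁² + SE₂²) = √(0.30481441 + 0.603729) = 0.9532.
z* = 2.576, so margin of error = 2.576 × 0.9532 = 2.4554.
Difference in means = 89.8 − 89.2 = 0.6000.
0.6000 ± 2.4554 → (-1.8554, 3.0554).
The interval (-1.8554, 3.0554) contains 0, so the difference is not significant.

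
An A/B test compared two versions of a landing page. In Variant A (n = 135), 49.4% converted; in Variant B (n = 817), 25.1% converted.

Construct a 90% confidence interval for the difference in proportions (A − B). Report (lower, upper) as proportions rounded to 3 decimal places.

Each SE is √(p̂(1−p̂)/n): √(0.4940·0.5060/135) = 0.04303 and √(0.2510·0.7490/817) = 0.01517.
SE(p̂₁ − p̂₂) = √(SE₁² + SE₂²) = √(0.0018515809 + 0.0002301289) = 0.04563, since the two samples are independent.
At 90% confidence z* = 1.645; margin = 1.645 × 0.04563 = 0.07506.
The difference is 0.4940 − 0.2510 = 0.2430, so the interval is 0.2430 ± 0.07506 = (0.168, 0.318).

(0.168, 0.318)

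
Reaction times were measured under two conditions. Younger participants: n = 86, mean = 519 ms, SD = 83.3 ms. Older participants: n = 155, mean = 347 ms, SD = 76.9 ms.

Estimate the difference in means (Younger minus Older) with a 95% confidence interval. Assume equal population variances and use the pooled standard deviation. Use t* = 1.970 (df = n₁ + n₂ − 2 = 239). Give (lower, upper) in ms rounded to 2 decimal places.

(151.01, 192.99)

s_p = √[((n₁−1)s₁² + (n₂−1)s₂²)/(n₁+n₂−2)] = √[(85·83.3² + 154·76.9²)/239] = 79.2354.
SE = 79.2354·√(1/86 + 1/155) = 10.6540.
With t* = 1.970, margin = 1.970 × 10.6540 = 20.9884.
x̄₁ − x̄₂ = 519 − 347 = 172.0000; interval 172.0000 ± 20.9884 = (151.01, 192.99).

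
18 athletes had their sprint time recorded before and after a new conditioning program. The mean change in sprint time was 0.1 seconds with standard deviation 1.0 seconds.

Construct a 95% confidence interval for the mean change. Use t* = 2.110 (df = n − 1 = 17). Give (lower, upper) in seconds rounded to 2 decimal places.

Paired design: SE = s_d/√n = 1.0/√18 = 0.2357.
t* = 2.110; margin of error = 2.110 × 0.2357 = 0.4973.
0.1 ± 0.4973 → (-0.40, 0.60).

(-0.40, 0.60)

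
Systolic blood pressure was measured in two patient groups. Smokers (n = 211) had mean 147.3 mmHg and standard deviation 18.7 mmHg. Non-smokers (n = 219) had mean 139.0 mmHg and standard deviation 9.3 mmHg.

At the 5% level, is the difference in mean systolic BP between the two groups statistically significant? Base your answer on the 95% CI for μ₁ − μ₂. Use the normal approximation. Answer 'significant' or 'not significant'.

Standard errors of each mean: 18.7/√211 = 1.2874 and 9.3/√219 = 0.6284.
SE(x̄₁ − x̄₂) = √(1.2874² + 0.6284²) = 1.4326 for independent samples with unequal variances.
With z* = 1.960, the margin is 1.960 × 1.4326 = 2.8079.
x̄₁ − x̄₂ = 147.3 − 139.0 = 8.3000; the interval is 8.3000 ± 2.8079 = (5.4921, 11.1079).
The interval (5.4921, 11.1079) does not contain 0, so the difference is significant.

significant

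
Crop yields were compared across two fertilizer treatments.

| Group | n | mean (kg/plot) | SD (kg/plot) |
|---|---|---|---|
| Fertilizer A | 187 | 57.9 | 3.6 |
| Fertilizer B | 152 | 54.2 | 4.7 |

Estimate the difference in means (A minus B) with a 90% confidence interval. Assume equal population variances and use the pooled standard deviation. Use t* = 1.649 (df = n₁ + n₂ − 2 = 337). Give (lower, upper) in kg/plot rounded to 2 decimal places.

Pooled variance s_p² = [186·3.6² + 151·4.7²] / (187+152−2) = 17.0509, so s_p = 4.1293.
SE_diff = s_p·√(1/n₁ + 1/n₂) = 4.1293·√(1/187 + 1/152) = 0.4510.
t* = 1.649; margin = 1.649 × 0.4510 = 0.7437.
Difference = 57.9 − 54.2 = 3.7000.
3.7000 ± 0.7437 → (2.96, 4.44).

(2.96, 4.44)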